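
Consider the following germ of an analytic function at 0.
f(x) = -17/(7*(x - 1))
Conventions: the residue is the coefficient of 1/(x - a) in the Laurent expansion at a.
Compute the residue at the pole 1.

The residue is -17/7.

At the order-1 pole 1 set g(x) = (x - (1))*f(x) = -17/7.
Simple pole: residue = g(a) at a = 1, which is -17/7.


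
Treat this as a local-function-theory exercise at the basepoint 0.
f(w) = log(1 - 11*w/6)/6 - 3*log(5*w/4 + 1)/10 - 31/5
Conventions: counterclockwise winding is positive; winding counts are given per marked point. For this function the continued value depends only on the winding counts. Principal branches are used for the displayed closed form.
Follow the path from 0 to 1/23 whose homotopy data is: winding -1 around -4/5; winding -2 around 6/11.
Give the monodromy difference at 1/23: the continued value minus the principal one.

The rational part is single-valued and drops out of the difference; each branch term changes only by its own monodromy.
(1/6)*log(1 - w/(6/11)): each positive loop around 6/11 adds 2*pi*i to the log, so winding -2 contributes (1/6)*(-2)*2*pi*i = -(2/3)*pi*i.
(-3/10)*log(1 - w/(-4/5)): each positive loop around -4/5 adds 2*pi*i to the log, so winding -1 contributes (-3/10)*(-1)*2*pi*i = (3/5)*pi*i.
Summing the contributions at w = 1/23 gives -(1/15)*pi*i.

Continued minus principal equals -(1/15)*pi*i.


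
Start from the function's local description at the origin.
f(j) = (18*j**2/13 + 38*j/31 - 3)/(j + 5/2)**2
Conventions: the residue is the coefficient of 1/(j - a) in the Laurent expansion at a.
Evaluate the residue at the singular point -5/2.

At the order-2 pole -5/2 set g(j) = (j - (-5/2))^2*f(j) = 18*j**2/13 + 38*j/31 - 3.
Order-2 pole: residue = g'(a); g'(-5/2) = -2296/403, so the residue is -2296/403.

The residue is -2296/403.


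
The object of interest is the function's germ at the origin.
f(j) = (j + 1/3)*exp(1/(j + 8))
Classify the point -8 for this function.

The point is an essential singularity.

The exponent 1/(j - (-8)) has a pole at -8, so exp(1/(j - (-8))) takes every nonzero value near it: an essential singularity (not a pole of any order).


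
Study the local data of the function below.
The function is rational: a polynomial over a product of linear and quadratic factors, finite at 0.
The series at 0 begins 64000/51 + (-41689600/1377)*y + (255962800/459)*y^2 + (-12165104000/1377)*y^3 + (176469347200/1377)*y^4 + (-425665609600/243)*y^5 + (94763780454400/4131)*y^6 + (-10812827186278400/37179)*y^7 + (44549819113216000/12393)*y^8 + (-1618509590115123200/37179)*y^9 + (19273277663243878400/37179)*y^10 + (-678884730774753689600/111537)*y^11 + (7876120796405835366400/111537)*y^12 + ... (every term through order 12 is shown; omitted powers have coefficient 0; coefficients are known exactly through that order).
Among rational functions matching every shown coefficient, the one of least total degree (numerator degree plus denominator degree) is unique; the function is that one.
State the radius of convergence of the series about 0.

The radius of convergence is 1/10.

No rational of total degree below 11 reproduces all 13 coefficients; solving the [2/9] Pade equations on them gives f(y) = (23*y**2/32 - y/15 + 9/17)/((y + 1/10)**3*(y**2 - 3*y/2 + 3/4)**3), whose expansion matches every shown term.
Denominator factor (y**2 - 3*y/2 + 3/4)^3: discriminant -3/4, complex-conjugate roots (3/4) + ((1/4)*sqrt(3))*i and (3/4) - ((1/4)*sqrt(3))*i; poles of order 3, moduli (1/2)*sqrt(3) and (1/2)*sqrt(3).
Denominator factor (y + 1/10)^3: pole of order 3 at -1/10, modulus 1/10.
The radius of convergence is the smallest modulus among the singular points: 1/10.


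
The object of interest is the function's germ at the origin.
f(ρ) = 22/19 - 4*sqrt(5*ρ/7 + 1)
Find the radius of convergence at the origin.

The radius of convergence is 7/5.

Branch term (-4)*sqrt(1 - ρ/(-7/5)): its argument vanishes at ρ = -7/5, a square-root branch point, modulus 7/5.
The radius of convergence is the smallest modulus among the singular points: 7/5.


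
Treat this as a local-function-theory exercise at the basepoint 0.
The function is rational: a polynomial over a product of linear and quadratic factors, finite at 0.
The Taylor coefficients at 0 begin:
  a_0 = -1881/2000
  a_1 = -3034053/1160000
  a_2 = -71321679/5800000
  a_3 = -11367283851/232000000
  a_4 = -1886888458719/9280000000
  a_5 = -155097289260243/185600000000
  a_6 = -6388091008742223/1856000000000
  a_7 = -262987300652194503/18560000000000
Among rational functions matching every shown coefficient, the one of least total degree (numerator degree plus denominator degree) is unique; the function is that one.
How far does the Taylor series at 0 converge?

The radius of convergence is -7/4 + (1/44)*sqrt(7689).

No rational of total degree below 6 reproduces all 8 coefficients; solving the [2/4] Pade equations on them gives f(β) = (10*β**2/29 + 19*β/29 + 38/25)/((β + 4/3)**2*(β**2 + 7*β/2 - 10/11)), whose expansion matches every shown term.
Denominator factor (β**2 + 7*β/2 - 10/11): discriminant 699/44, real irrational roots -7/4 + (1/44)*sqrt(7689) and -7/4 - (1/44)*sqrt(7689); poles of order 1, moduli -7/4 + (1/44)*sqrt(7689) and 7/4 + (1/44)*sqrt(7689).
Denominator factor (β + 4/3)^2: pole of order 2 at -4/3, modulus 4/3.
The radius of convergence is the smallest modulus among the singular points: -7/4 + (1/44)*sqrt(7689).


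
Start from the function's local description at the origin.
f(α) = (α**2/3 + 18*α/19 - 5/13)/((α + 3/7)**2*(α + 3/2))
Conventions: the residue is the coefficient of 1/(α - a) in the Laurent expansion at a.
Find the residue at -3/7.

At the order-2 pole -3/7 set g(α) = (α - (-3/7))^2*f(α) = (α**2/3 + 18*α/19 - 5/13)/(α + 3/2).
Order-2 pole: residue = g'(a); g'(-3/7) = 69632/55575, so the residue is 69632/55575.

The residue is 69632/55575.


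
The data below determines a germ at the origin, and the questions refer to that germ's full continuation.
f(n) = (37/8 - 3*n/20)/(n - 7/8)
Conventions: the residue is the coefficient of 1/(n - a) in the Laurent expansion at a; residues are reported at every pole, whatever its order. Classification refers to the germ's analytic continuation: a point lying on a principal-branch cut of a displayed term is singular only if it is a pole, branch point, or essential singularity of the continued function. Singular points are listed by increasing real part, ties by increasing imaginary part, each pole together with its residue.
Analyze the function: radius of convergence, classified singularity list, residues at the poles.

Radius of convergence at 0: 7/8.
At 7/8: a pole of order 1; residue 719/160.

Denominator factor (n - 7/8): pole of order 1 at 7/8, modulus 7/8.
The radius of convergence is the smallest modulus among the singular points: 7/8.
At the order-1 pole 7/8 set g(n) = (n - (7/8))*f(n) = 37/8 - 3*n/20.
Simple pole: residue = g(a) at a = 7/8, which is 719/160.


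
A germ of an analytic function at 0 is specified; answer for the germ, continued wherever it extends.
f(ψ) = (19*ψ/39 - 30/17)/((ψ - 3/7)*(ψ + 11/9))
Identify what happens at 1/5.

Denominator factors: ψ + 11/9 = 64/45 at ψ = 1/5; ψ - 3/7 = -8/35 at ψ = 1/5 — none vanishes.
So the germ continues analytically to 1/5.

The point is a regular point.


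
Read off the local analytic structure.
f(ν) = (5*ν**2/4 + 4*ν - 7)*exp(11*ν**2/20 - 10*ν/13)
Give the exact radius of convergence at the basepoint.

The factor exp(11*ν**2/20 - 10*ν/13) is entire and contributes no finite singular point.
The polynomial part has no poles.
No finite singular points: the Taylor series at 0 converges everywhere.

The radius of convergence is infinite.


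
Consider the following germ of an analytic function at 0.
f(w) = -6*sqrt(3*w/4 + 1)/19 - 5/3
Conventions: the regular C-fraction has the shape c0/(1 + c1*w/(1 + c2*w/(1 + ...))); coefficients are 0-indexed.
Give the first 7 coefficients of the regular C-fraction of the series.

The regular C-fraction coefficients are [-113/57, -27/452, 447/1808, 339/2384, 555/2384, 447/2960, 663/2960].

Taylor coefficients (expand at 0): a_0 = -113/57, a_1 = -9/76, a_2 = 27/1216, a_3 = -81/9728, a_4 = 1215/311296, a_5 = -5103/2490368, a_6 = 45927/39845888.
c0 = a_0 = -113/57. Peel one level at a time: if S = 1 + c*w/S' with S'(0) = 1, then c is the w-coefficient of S and S' = c*w/(S - 1).
S_1 = c0/f = 1 + (-27/452)*w + (12069/817216)*w^2 + ...; c1 = -27/452.
S_2 = c1*w/(S_1 - 1) = 1 + (447/1808)*w + (-9/256)*w^2 + ...; c2 = 447/1808.
S_3 = c2*w/(S_2 - 1) = 1 + (339/2384)*w + (-188145/5683456)*w^2 + ...; c3 = 339/2384.
S_4 = c3*w/(S_3 - 1) = 1 + (555/2384)*w + (-9/256)*w^2 + ...; c4 = 555/2384.
S_5 = c4*w/(S_4 - 1) = 1 + (447/2960)*w + (-296361/8761600)*w^2 + ...; c5 = 447/2960.
S_6 = c5*w/(S_5 - 1) = 1 + (663/2960)*w + ...; c6 = 663/2960.


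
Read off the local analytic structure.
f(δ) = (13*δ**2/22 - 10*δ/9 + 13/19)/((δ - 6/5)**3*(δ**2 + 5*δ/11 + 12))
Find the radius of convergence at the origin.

The radius of convergence is 6/5.

Denominator factor (δ - 6/5)^3: pole of order 3 at 6/5, modulus 6/5.
Denominator factor (δ**2 + 5*δ/11 + 12): discriminant -5783/121, complex-conjugate roots (-5/22) + ((1/22)*sqrt(5783))*i and (-5/22) - ((1/22)*sqrt(5783))*i; poles of order 1, moduli (2)*sqrt(3) and (2)*sqrt(3).
The radius of convergence is the smallest modulus among the singular points: 6/5.


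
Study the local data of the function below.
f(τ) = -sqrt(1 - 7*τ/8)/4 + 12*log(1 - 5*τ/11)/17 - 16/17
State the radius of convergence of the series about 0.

Branch term (12/17)*log(1 - τ/(11/5)): its argument vanishes at τ = 11/5, a logarithmic branch point, modulus 11/5.
Branch term (-1/4)*sqrt(1 - τ/(8/7)): its argument vanishes at τ = 8/7, a square-root branch point, modulus 8/7.
The radius of convergence is the smallest modulus among the singular points: 8/7.

The radius of convergence is 8/7.


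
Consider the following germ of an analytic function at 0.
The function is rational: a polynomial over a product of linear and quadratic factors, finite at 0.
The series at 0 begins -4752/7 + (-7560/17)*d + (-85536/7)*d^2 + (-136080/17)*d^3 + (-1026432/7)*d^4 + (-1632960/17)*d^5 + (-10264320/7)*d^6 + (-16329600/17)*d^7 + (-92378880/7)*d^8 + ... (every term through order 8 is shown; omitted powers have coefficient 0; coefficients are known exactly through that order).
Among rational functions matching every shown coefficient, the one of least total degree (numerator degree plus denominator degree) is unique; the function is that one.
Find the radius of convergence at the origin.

No rational of total degree below 7 reproduces all 9 coefficients; solving the [1/6] Pade equations on them gives f(d) = (35*d/17 + 22/7)/(d**2 - 1/6)**3, whose expansion matches every shown term.
Denominator factor (d**2 - 1/6)^3: discriminant 2/3, real irrational roots (1/6)*sqrt(6) and -(1/6)*sqrt(6); poles of order 3, moduli (1/6)*sqrt(6) and (1/6)*sqrt(6).
The radius of convergence is the smallest modulus among the singular points: (1/6)*sqrt(6).

The radius of convergence is (1/6)*sqrt(6).


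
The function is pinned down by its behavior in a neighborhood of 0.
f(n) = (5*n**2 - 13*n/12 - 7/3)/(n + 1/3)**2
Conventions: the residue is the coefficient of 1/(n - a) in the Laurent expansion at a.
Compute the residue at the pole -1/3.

The residue is -53/12.

At the order-2 pole -1/3 set g(n) = (n - (-1/3))^2*f(n) = 5*n**2 - 13*n/12 - 7/3.
Order-2 pole: residue = g'(a); g'(-1/3) = -53/12, so the residue is -53/12.


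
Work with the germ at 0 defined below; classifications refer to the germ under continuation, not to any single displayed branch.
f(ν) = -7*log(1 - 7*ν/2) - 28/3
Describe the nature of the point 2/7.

The term (-7)*log(1 - ν/(2/7)) has argument 1 - 2/7/(2/7) = 0 at 2/7: a logarithmic (infinitely-sheeted) branch point; the remaining terms are analytic or single-valued there.

The point is a logarithmic branch point.


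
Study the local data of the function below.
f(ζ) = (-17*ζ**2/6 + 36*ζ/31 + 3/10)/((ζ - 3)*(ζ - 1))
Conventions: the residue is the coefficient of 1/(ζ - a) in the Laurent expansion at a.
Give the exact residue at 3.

The residue is -1683/155.

At the order-1 pole 3 set g(ζ) = (ζ - (3))*f(ζ) = (-17*ζ**2/6 + 36*ζ/31 + 3/10)/(ζ - 1).
Simple pole: residue = g(a) at a = 3, which is -1683/155.


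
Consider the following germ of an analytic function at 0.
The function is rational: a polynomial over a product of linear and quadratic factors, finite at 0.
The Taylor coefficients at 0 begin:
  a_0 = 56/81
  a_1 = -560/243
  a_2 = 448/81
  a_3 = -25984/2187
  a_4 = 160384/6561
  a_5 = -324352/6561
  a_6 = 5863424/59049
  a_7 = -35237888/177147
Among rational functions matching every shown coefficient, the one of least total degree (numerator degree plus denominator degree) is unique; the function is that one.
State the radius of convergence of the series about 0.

No rational of total degree below 3 reproduces all 8 coefficients; solving the [0/3] Pade equations on them gives f(λ) = 7/(9*(λ + 1/2)*(λ + 3/2)**2), whose expansion matches every shown term.
Denominator factor (λ + 1/2): pole of order 1 at -1/2, modulus 1/2.
Denominator factor (λ + 3/2)^2: pole of order 2 at -3/2, modulus 3/2.
The radius of convergence is the smallest modulus among the singular points: 1/2.

The radius of convergence is 1/2.


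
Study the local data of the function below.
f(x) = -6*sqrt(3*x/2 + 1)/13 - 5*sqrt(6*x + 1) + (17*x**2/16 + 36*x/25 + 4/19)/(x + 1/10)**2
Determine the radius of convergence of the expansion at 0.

Denominator factor (x + 1/10)^2: pole of order 2 at -1/10, modulus 1/10.
Branch term (-5)*sqrt(1 - x/(-1/6)): its argument vanishes at x = -1/6, a square-root branch point, modulus 1/6.
Branch term (-6/13)*sqrt(1 - x/(-2/3)): its argument vanishes at x = -2/3, a square-root branch point, modulus 2/3.
The radius of convergence is the smallest modulus among the singular points: 1/10.

The radius of convergence is 1/10.


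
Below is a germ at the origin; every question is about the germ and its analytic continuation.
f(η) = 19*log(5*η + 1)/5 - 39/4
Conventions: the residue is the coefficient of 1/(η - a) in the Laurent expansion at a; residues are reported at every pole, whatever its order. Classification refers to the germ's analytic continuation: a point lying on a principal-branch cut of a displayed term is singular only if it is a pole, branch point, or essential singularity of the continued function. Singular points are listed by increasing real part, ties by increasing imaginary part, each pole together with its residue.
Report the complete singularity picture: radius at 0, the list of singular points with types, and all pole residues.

Branch term (19/5)*log(1 - η/(-1/5)): its argument vanishes at η = -1/5, a logarithmic branch point, modulus 1/5.
The radius of convergence is the smallest modulus among the singular points: 1/5.

Radius of convergence at 0: 1/5.
At -1/5: a logarithmic branch point.


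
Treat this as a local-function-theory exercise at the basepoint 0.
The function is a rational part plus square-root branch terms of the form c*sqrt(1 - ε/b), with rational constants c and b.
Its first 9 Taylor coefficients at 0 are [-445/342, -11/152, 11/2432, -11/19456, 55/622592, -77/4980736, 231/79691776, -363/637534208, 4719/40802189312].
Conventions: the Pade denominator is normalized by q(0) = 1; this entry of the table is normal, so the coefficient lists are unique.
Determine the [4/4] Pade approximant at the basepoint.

Taylor coefficients needed (read off): a_0 = -445/342, a_1 = -11/152, a_2 = 11/2432, a_3 = -11/19456, a_4 = 55/622592, a_5 = -77/4980736, a_6 = 231/79691776, a_7 = -363/637534208, a_8 = 4719/40802189312.
Write the denominator as Q(ε) = 1 + q1*ε + q2*ε^2 + q3*ε^3 + q4*ε^4. Requiring Q*f - P = O(ε^9) with deg P <= 4 kills the coefficients of ε^5..ε^8 in Q*f:
  ε^5: a_5 + q1*a_4 + q2*a_3 + q3*a_2 + q4*a_1 = 0, i.e. -77/4980736 + (55/622592)*q1 + (-11/19456)*q2 + (11/2432)*q3 + (-11/152)*q4 = 0.
  ε^6: a_6 + q1*a_5 + q2*a_4 + q3*a_3 + q4*a_2 = 0, i.e. 231/79691776 + (-77/4980736)*q1 + (55/622592)*q2 + (-11/19456)*q3 + (11/2432)*q4 = 0.
  ε^7: a_7 + q1*a_6 + q2*a_5 + q3*a_4 + q4*a_3 = 0, i.e. -363/637534208 + (231/79691776)*q1 + (-77/4980736)*q2 + (55/622592)*q3 + (-11/19456)*q4 = 0.
  ε^8: a_8 + q1*a_7 + q2*a_6 + q3*a_5 + q4*a_4 = 0, i.e. 4719/40802189312 + (-363/637534208)*q1 + (231/79691776)*q2 + (-77/4980736)*q3 + (55/622592)*q4 = 0.
Solving this linear system: q1 = 7/16, q2 = 15/256, q3 = 5/2048, q4 = 1/65536.
The numerator is Q*f truncated at degree 4: P0 = a_0 = -445/342; P1 = a_1 + q1*a_0 = -3511/5472; P2 = a_2 + q1*a_1 + q2*a_0 = -3017/29184; P3 = a_3 + q1*a_2 + q2*a_1 + q3*a_0 = -4205/700416; P4 = a_4 + q1*a_3 + q2*a_2 + q3*a_1 + q4*a_0 = -2029/22413312.

The Pade approximant has numerator coefficients [-445/342, -3511/5472, -3017/29184, -4205/700416, -2029/22413312]; denominator coefficients [1, 7/16, 15/256, 5/2048, 1/65536].


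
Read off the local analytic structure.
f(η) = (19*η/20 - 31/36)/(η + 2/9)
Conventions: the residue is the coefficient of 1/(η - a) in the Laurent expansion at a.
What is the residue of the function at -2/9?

At the order-1 pole -2/9 set g(η) = (η - (-2/9))*f(η) = 19*η/20 - 31/36.
Simple pole: residue = g(a) at a = -2/9, which is -193/180.

The residue is -193/180.


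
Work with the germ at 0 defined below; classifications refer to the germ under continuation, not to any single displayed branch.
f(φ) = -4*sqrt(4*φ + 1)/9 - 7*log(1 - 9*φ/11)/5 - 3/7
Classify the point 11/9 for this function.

The term (-7/5)*log(1 - φ/(11/9)) has argument 1 - 11/9/(11/9) = 0 at 11/9: a logarithmic (infinitely-sheeted) branch point; the remaining terms are analytic or single-valued there.

The point is a logarithmic branch point.


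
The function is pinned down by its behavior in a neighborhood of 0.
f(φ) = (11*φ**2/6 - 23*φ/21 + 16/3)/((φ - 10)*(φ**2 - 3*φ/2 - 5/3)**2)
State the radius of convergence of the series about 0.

Denominator factor (φ - 10): pole of order 1 at 10, modulus 10.
Denominator factor (φ**2 - 3*φ/2 - 5/3)^2: discriminant 107/12, real irrational roots 3/4 + (1/12)*sqrt(321) and 3/4 - (1/12)*sqrt(321); poles of order 2, moduli 3/4 + (1/12)*sqrt(321) and -3/4 + (1/12)*sqrt(321).
The radius of convergence is the smallest modulus among the singular points: -3/4 + (1/12)*sqrt(321).

The radius of convergence is -3/4 + (1/12)*sqrt(321).


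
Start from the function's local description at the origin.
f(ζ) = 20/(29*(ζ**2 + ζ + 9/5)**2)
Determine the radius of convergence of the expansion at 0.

Denominator factor (ζ**2 + ζ + 9/5)^2: discriminant -31/5, complex-conjugate roots (-1/2) + ((1/10)*sqrt(155))*i and (-1/2) - ((1/10)*sqrt(155))*i; poles of order 2, moduli (3/5)*sqrt(5) and (3/5)*sqrt(5).
The radius of convergence is the smallest modulus among the singular points: (3/5)*sqrt(5).

The radius of convergence is (3/5)*sqrt(5).


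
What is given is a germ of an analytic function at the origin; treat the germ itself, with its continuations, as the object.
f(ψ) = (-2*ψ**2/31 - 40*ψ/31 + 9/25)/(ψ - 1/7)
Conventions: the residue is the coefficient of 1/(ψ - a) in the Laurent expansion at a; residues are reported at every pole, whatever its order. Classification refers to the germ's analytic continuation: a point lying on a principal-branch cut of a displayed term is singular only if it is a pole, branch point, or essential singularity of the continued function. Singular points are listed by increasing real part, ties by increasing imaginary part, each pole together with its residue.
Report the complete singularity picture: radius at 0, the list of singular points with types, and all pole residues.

Denominator factor (ψ - 1/7): pole of order 1 at 1/7, modulus 1/7.
The radius of convergence is the smallest modulus among the singular points: 1/7.
At the order-1 pole 1/7 set g(ψ) = (ψ - (1/7))*f(ψ) = -2*ψ**2/31 - 40*ψ/31 + 9/25.
Simple pole: residue = g(a) at a = 1/7, which is 6621/37975.

Radius of convergence at 0: 1/7.
At 1/7: a pole of order 1; residue 6621/37975.


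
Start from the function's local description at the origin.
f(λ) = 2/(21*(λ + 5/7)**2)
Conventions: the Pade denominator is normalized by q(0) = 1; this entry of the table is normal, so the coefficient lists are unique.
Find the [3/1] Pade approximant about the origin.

Taylor coefficients needed (expand at 0): a_0 = 14/75, a_1 = -196/375, a_2 = 686/625, a_3 = -19208/9375, a_4 = 33614/9375.
Write the denominator as Q(λ) = 1 + q1*λ. Requiring Q*f - P = O(λ^5) with deg P <= 3 kills the coefficients of λ^4..λ^4 in Q*f:
  λ^4: a_4 + q1*a_3 = 0, i.e. 33614/9375 + (-19208/9375)*q1 = 0.
Solving this linear system: q1 = 7/4.
The numerator is Q*f truncated at degree 3: P0 = a_0 = 14/75; P1 = a_1 + q1*a_0 = -49/250; P2 = a_2 + q1*a_1 = 343/1875; P3 = a_3 + q1*a_2 = -2401/18750.

The Pade approximant has numerator coefficients [14/75, -49/250, 343/1875, -2401/18750]; denominator coefficients [1, 7/4].


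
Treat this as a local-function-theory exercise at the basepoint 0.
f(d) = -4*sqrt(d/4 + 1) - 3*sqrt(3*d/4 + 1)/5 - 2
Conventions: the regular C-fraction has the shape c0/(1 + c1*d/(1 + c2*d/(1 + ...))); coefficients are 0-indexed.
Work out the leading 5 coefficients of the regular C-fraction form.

The regular C-fraction coefficients are [-33/5, -29/264, 3233/15312, 120417/1500112, 58324945/188755472].

Taylor coefficients (expand at 0): a_0 = -33/5, a_1 = -29/40, a_2 = 47/640, a_3 = -101/5120, a_4 = 263/32768.
c0 = a_0 = -33/5. Peel one level at a time: if S = 1 + c*d/S' with S'(0) = 1, then c is the d-coefficient of S and S' = c*d/(S - 1).
S_1 = c0/f = 1 + (-29/264)*d + (3233/139392)*d^2 + ...; c1 = -29/264.
S_2 = c1*d/(S_1 - 1) = 1 + (3233/15312)*d + (-3649/215296)*d^2 + ...; c2 = 3233/15312.
S_3 = c2*d/(S_2 - 1) = 1 + (120417/1500112)*d + (-66369765/2675785984)*d^2 + ...; c3 = 120417/1500112.
S_4 = c3*d/(S_3 - 1) = 1 + (58324945/188755472)*d + ...; c4 = 58324945/188755472.


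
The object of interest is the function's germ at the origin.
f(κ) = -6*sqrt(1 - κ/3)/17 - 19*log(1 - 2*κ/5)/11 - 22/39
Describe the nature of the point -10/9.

There is no denominator, hence no pole anywhere.
Branch term log(1 - κ/(5/2)): argument at -10/9 is 13/9, nonzero, so -10/9 is not its branch point (a point on a principal cut is still regular for the continued germ).
Branch term sqrt(1 - κ/(3)): argument at -10/9 is 37/27, nonzero, so -10/9 is not its branch point (a point on a principal cut is still regular for the continued germ).
So the germ continues analytically to -10/9.

The point is a regular point.


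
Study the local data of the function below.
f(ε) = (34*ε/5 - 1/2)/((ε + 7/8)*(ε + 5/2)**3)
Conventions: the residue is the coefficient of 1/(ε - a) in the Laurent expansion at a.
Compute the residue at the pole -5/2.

At the order-3 pole -5/2 set g(ε) = (ε - (-5/2))^3*f(ε) = (34*ε/5 - 1/2)/(ε + 7/8).
Order-3 pole: residue = g''(a)/2; g''(-5/2) = 33024/10985, so the residue is 16512/10985.

The residue is 16512/10985.


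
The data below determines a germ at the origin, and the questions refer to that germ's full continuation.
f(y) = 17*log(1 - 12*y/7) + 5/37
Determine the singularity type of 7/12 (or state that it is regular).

The term (17)*log(1 - y/(7/12)) has argument 1 - 7/12/(7/12) = 0 at 7/12: a logarithmic (infinitely-sheeted) branch point; the remaining terms are analytic or single-valued there.

The point is a logarithmic branch point.


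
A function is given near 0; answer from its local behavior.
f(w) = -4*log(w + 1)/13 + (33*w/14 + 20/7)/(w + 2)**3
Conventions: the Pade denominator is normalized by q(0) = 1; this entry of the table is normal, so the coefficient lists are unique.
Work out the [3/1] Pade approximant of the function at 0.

The Pade approximant has numerator coefficients [5/14, -9995/24752, 181/7280, -9703/1485120]; denominator coefficients [1, 69/170].

Taylor coefficients needed (expand at 0): a_0 = 5/14, a_1 = -799/1456, a_2 = 103/416, a_3 = -935/8736, a_4 = 253/5824.
Write the denominator as Q(w) = 1 + q1*w. Requiring Q*f - P = O(w^5) with deg P <= 3 kills the coefficients of w^4..w^4 in Q*f:
  w^4: a_4 + q1*a_3 = 0, i.e. 253/5824 + (-935/8736)*q1 = 0.
Solving this linear system: q1 = 69/170.
The numerator is Q*f truncated at degree 3: P0 = a_0 = 5/14; P1 = a_1 + q1*a_0 = -9995/24752; P2 = a_2 + q1*a_1 = 181/7280; P3 = a_3 + q1*a_2 = -9703/1485120.


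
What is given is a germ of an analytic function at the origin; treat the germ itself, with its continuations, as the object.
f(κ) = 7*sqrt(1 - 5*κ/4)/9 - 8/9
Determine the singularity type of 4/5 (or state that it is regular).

The term (7/9)*sqrt(1 - κ/(4/5)) has argument 1 - 4/5/(4/5) = 0 at 4/5: a square-root (algebraic, two-sheeted) branch point; the remaining terms are analytic or single-valued there.

The point is an algebraic (square-root) branch point.


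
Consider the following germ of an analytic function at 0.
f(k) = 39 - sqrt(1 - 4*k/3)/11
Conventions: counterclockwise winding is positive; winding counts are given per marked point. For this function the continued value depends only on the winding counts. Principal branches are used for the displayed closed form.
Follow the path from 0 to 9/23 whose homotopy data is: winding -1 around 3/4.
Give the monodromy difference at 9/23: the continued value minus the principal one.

Continued minus principal equals (2/253)*sqrt(253).

The rational part is single-valued and drops out of the difference; each branch term changes only by its own monodromy.
(-1/11)*sqrt(1 - k/(3/4)): winding -1 is odd, the square root flips sign, contributing -2*(-1/11)*sqrt(1 - (9/23)/(3/4)) = -2*(-1/11)*sqrt(11/23) = (2/253)*sqrt(253).
Summing the contributions at k = 9/23 gives (2/253)*sqrt(253).


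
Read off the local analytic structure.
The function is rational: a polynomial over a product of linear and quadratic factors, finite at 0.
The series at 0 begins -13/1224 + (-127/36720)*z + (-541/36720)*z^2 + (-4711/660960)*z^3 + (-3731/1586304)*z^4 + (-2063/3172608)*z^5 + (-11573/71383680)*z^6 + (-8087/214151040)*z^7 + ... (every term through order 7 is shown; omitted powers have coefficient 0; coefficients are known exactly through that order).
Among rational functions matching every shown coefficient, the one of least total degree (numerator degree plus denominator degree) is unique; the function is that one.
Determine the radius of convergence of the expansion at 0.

No rational of total degree below 5 reproduces all 8 coefficients; solving the [2/3] Pade equations on them gives f(z) = (3*z**2 - 2*z/5 + 39/17)/(z - 6)**3, whose expansion matches every shown term.
Denominator factor (z - 6)^3: pole of order 3 at 6, modulus 6.
The radius of convergence is the smallest modulus among the singular points: 6.

The radius of convergence is 6.


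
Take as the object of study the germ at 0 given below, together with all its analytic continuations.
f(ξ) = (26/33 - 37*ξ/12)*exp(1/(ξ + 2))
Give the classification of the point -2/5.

The point is a regular point.

There is no denominator, hence no pole anywhere.
The essential point of exp(1/(ξ - (-2))) is -2, not -2/5.
So the germ continues analytically to -2/5.


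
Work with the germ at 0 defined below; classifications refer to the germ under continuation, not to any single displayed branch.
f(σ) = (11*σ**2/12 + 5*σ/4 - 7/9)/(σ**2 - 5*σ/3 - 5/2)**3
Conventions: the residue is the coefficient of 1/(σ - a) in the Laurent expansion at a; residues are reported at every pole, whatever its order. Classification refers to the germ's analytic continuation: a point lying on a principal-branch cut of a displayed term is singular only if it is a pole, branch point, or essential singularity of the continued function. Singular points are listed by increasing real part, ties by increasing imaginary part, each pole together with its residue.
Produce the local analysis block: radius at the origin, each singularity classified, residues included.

Radius of convergence at 0: -5/6 + (1/6)*sqrt(115).
At 5/6 - (1/6)*sqrt(115): a pole of order 3; residue (441/6083500)*sqrt(115).
At 5/6 + (1/6)*sqrt(115): a pole of order 3; residue -(441/6083500)*sqrt(115).


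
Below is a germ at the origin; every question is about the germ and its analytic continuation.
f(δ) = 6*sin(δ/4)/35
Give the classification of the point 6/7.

The point is a regular point.

There is no denominator, hence no pole anywhere.
The factor sin(δ/4) is entire.
So the germ continues analytically to 6/7.


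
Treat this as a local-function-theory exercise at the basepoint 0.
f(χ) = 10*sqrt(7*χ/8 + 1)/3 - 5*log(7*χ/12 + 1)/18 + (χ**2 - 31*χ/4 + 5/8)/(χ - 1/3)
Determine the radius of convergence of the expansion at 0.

Denominator factor (χ - 1/3): pole of order 1 at 1/3, modulus 1/3.
Branch term (10/3)*sqrt(1 - χ/(-8/7)): its argument vanishes at χ = -8/7, a square-root branch point, modulus 8/7.
Branch term (-5/18)*log(1 - χ/(-12/7)): its argument vanishes at χ = -12/7, a logarithmic branch point, modulus 12/7.
The radius of convergence is the smallest modulus among the singular points: 1/3.

The radius of convergence is 1/3.


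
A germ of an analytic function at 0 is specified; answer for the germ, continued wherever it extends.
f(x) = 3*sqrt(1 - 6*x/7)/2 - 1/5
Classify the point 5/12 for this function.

There is no denominator, hence no pole anywhere.
Branch term sqrt(1 - x/(7/6)): argument at 5/12 is 9/14, nonzero, so 5/12 is not its branch point (a point on a principal cut is still regular for the continued germ).
So the germ continues analytically to 5/12.

The point is a regular point.


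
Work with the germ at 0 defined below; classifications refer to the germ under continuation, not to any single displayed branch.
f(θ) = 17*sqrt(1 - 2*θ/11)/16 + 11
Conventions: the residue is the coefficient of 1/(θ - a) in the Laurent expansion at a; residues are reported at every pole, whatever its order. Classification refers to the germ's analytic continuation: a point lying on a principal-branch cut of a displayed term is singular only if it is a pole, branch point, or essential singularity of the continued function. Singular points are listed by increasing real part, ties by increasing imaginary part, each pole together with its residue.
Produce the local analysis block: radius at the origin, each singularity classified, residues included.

Branch term (17/16)*sqrt(1 - θ/(11/2)): its argument vanishes at θ = 11/2, a square-root branch point, modulus 11/2.
The radius of convergence is the smallest modulus among the singular points: 11/2.

Radius of convergence at 0: 11/2.
At 11/2: an algebraic (square-root) branch point.


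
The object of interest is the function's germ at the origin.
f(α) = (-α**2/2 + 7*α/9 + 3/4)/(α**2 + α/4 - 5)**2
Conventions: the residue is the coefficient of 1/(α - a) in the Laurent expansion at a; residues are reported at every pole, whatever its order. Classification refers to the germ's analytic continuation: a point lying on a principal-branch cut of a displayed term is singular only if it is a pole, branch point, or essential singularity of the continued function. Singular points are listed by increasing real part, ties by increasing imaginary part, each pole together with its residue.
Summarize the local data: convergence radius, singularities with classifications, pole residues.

Denominator factor (α**2 + α/4 - 5)^2: discriminant 321/16, real irrational roots -1/8 + (1/8)*sqrt(321) and -1/8 - (1/8)*sqrt(321); poles of order 2, moduli -1/8 + (1/8)*sqrt(321) and 1/8 + (1/8)*sqrt(321).
The radius of convergence is the smallest modulus among the singular points: -1/8 + (1/8)*sqrt(321).
The factor α**2 + α/4 - 5 splits as (α - a)(α - a') with a = -1/8 - (1/8)*sqrt(321), a' = -1/8 + (1/8)*sqrt(321). At the order-2 pole a set g(α) = (α - a)^2*f(α) = [-α**2/2 + 7*α/9 + 3/4] / (α - a')^2.
Order-2 pole: residue = g'(a); g'(-1/8 - (1/8)*sqrt(321)) = (3632/927369)*sqrt(321), so the residue is (3632/927369)*sqrt(321).
The factor α**2 + α/4 - 5 splits as (α - a)(α - a') with a = -1/8 + (1/8)*sqrt(321), a' = -1/8 - (1/8)*sqrt(321). At the order-2 pole a set g(α) = (α - a)^2*f(α) = [-α**2/2 + 7*α/9 + 3/4] / (α - a')^2.
Order-2 pole: residue = g'(a); g'(-1/8 + (1/8)*sqrt(321)) = -(3632/927369)*sqrt(321), so the residue is -(3632/927369)*sqrt(321).
List the singular points by increasing real part (a conjugate pair: the negative imaginary part first).

Radius of convergence at 0: -1/8 + (1/8)*sqrt(321).
At -1/8 - (1/8)*sqrt(321): a pole of order 2; residue (3632/927369)*sqrt(321).
At -1/8 + (1/8)*sqrt(321): a pole of order 2; residue -(3632/927369)*sqrt(321).


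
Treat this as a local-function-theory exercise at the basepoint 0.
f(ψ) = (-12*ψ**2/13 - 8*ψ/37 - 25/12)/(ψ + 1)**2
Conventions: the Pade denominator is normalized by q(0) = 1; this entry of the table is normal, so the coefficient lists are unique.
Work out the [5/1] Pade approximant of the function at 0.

The Pade approximant has numerator coefficients [-25/12, 57409913/38726568, -259371025/125861346, 259371025/167815128, -259371025/251722692, 259371025/503445384]; denominator coefficients [1, 103327/87222].

Taylor coefficients needed (expand at 0): a_0 = -25/12, a_1 = 877/222, a_2 = -12969/1924, a_3 = 13753/1443, a_4 = -71117/5772, a_5 = 14537/962, a_6 = -103327/5772.
Write the denominator as Q(ψ) = 1 + q1*ψ. Requiring Q*f - P = O(ψ^7) with deg P <= 5 kills the coefficients of ψ^6..ψ^6 in Q*f:
  ψ^6: a_6 + q1*a_5 = 0, i.e. -103327/5772 + (14537/962)*q1 = 0.
Solving this linear system: q1 = 103327/87222.
The numerator is Q*f truncated at degree 5: P0 = a_0 = -25/12; P1 = a_1 + q1*a_0 = 57409913/38726568; P2 = a_2 + q1*a_1 = -259371025/125861346; P3 = a_3 + q1*a_2 = 259371025/167815128; P4 = a_4 + q1*a_3 = -259371025/251722692; P5 = a_5 + q1*a_4 = 259371025/503445384.


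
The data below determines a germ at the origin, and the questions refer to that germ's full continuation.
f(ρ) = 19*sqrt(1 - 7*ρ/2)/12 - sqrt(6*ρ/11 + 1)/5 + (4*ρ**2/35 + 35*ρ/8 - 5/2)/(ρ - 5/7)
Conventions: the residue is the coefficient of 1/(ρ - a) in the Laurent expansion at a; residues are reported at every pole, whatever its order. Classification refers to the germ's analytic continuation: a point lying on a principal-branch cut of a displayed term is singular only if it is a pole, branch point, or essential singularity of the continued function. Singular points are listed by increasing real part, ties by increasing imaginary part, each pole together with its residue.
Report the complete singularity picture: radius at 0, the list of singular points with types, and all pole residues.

Radius of convergence at 0: 2/7.
At -11/6: an algebraic (square-root) branch point.
At 2/7: an algebraic (square-root) branch point.
At 5/7: a pole of order 1; residue 1875/2744.

Denominator factor (ρ - 5/7): pole of order 1 at 5/7, modulus 5/7.
Branch term (19/12)*sqrt(1 - ρ/(2/7)): its argument vanishes at ρ = 2/7, a square-root branch point, modulus 2/7.
Branch term (-1/5)*sqrt(1 - ρ/(-11/6)): its argument vanishes at ρ = -11/6, a square-root branch point, modulus 11/6.
The radius of convergence is the smallest modulus among the singular points: 2/7.
The branch terms are analytic at 5/7 and contribute nothing to the residue; only the rational part matters.
At the order-1 pole 5/7 set g(ρ) = (ρ - (5/7))*(rational part) = 4*ρ**2/35 + 35*ρ/8 - 5/2.
Simple pole: residue = g(a) at a = 5/7, which is 1875/2744.
List the singular points by increasing real part (a conjugate pair: the negative imaginary part first).


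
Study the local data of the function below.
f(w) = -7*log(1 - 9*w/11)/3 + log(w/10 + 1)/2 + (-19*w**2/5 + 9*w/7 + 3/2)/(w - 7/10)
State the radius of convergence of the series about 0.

The radius of convergence is 7/10.

Denominator factor (w - 7/10): pole of order 1 at 7/10, modulus 7/10.
Branch term (1/2)*log(1 - w/(-10)): its argument vanishes at w = -10, a logarithmic branch point, modulus 10.
Branch term (-7/3)*log(1 - w/(11/9)): its argument vanishes at w = 11/9, a logarithmic branch point, modulus 11/9.
The radius of convergence is the smallest modulus among the singular points: 7/10.


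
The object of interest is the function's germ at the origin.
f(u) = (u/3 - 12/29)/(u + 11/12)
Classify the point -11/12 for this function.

The denominator factor u + 11/12 vanishes at -11/12 and appears to the power 1; the numerator there equals -751/1044, nonzero, and no other factor vanishes.
Hence a pole whose order is the multiplicity, 1.

The point is a pole of order 1.


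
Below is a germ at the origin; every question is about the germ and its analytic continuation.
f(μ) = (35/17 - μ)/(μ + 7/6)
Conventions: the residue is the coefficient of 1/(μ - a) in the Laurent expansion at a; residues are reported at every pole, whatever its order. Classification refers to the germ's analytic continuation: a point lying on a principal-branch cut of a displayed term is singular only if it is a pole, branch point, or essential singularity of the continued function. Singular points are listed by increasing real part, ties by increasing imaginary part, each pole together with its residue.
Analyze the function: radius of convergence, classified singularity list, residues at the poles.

Denominator factor (μ + 7/6): pole of order 1 at -7/6, modulus 7/6.
The radius of convergence is the smallest modulus among the singular points: 7/6.
At the order-1 pole -7/6 set g(μ) = (μ - (-7/6))*f(μ) = 35/17 - μ.
Simple pole: residue = g(a) at a = -7/6, which is 329/102.

Radius of convergence at 0: 7/6.
At -7/6: a pole of order 1; residue 329/102.


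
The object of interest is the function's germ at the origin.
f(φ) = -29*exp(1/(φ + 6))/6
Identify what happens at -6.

The point is an essential singularity.

The exponent 1/(φ - (-6)) has a pole at -6, so exp(1/(φ - (-6))) takes every nonzero value near it: an essential singularity (not a pole of any order).


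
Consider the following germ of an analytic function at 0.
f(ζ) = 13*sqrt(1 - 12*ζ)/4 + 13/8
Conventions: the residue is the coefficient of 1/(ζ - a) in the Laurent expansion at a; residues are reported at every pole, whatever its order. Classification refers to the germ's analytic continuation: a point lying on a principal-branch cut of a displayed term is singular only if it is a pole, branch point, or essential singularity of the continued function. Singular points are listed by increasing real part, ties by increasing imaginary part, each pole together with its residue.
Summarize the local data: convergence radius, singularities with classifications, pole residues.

Radius of convergence at 0: 1/12.
At 1/12: an algebraic (square-root) branch point.

Branch term (13/4)*sqrt(1 - ζ/(1/12)): its argument vanishes at ζ = 1/12, a square-root branch point, modulus 1/12.
The radius of convergence is the smallest modulus among the singular points: 1/12.


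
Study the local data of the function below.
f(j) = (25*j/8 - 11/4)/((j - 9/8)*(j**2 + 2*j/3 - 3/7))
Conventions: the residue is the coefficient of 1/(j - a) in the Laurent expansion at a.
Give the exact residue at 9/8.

At the order-1 pole 9/8 set g(j) = (j - (9/8))*f(j) = (25*j/8 - 11/4)/(j**2 + 2*j/3 - 3/7).
Simple pole: residue = g(a) at a = 9/8, which is 343/711.

The residue is 343/711.


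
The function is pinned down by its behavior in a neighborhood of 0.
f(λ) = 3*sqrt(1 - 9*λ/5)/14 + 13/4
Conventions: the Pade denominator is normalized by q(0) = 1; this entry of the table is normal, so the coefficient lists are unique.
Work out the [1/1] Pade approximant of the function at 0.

Taylor coefficients needed (expand at 0): a_0 = 97/28, a_1 = -27/140, a_2 = -243/2800.
Write the denominator as Q(λ) = 1 + q1*λ. Requiring Q*f - P = O(λ^3) with deg P <= 1 kills the coefficients of λ^2..λ^2 in Q*f:
  λ^2: a_2 + q1*a_1 = 0, i.e. -243/2800 + (-27/140)*q1 = 0.
Solving this linear system: q1 = -9/20.
The numerator is Q*f truncated at degree 1: P0 = a_0 = 97/28; P1 = a_1 + q1*a_0 = -981/560.

The Pade approximant has numerator coefficients [97/28, -981/560]; denominator coefficients [1, -9/20].
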